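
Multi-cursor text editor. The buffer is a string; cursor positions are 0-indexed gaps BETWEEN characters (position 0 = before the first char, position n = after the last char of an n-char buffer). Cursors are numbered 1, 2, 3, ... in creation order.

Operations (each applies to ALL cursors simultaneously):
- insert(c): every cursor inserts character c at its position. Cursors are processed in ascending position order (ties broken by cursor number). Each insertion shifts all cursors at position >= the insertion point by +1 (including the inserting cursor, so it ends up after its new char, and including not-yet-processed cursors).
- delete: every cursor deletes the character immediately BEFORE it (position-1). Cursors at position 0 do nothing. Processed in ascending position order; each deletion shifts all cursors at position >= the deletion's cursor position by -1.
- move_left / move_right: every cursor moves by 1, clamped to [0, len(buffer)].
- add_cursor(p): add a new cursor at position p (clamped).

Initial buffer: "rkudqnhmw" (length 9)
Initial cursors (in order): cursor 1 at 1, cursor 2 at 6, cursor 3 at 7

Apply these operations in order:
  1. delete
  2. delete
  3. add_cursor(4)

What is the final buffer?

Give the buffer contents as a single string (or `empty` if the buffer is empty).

Answer: kumw

Derivation:
After op 1 (delete): buffer="kudqmw" (len 6), cursors c1@0 c2@4 c3@4, authorship ......
After op 2 (delete): buffer="kumw" (len 4), cursors c1@0 c2@2 c3@2, authorship ....
After op 3 (add_cursor(4)): buffer="kumw" (len 4), cursors c1@0 c2@2 c3@2 c4@4, authorship ....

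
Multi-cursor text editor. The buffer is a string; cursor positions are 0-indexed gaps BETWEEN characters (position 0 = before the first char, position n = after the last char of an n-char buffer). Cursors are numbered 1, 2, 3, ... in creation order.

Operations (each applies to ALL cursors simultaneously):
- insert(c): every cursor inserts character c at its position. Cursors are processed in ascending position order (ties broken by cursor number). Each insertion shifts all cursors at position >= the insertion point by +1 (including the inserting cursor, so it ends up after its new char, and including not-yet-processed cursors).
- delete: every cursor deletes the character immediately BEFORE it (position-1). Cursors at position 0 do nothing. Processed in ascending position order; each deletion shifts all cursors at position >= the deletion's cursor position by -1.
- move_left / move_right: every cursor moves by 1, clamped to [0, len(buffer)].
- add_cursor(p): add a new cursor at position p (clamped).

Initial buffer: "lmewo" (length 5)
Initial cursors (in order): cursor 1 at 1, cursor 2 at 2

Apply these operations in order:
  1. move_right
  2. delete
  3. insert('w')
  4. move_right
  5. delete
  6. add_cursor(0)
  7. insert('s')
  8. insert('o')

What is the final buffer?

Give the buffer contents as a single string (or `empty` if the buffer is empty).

After op 1 (move_right): buffer="lmewo" (len 5), cursors c1@2 c2@3, authorship .....
After op 2 (delete): buffer="lwo" (len 3), cursors c1@1 c2@1, authorship ...
After op 3 (insert('w')): buffer="lwwwo" (len 5), cursors c1@3 c2@3, authorship .12..
After op 4 (move_right): buffer="lwwwo" (len 5), cursors c1@4 c2@4, authorship .12..
After op 5 (delete): buffer="lwo" (len 3), cursors c1@2 c2@2, authorship .1.
After op 6 (add_cursor(0)): buffer="lwo" (len 3), cursors c3@0 c1@2 c2@2, authorship .1.
After op 7 (insert('s')): buffer="slwsso" (len 6), cursors c3@1 c1@5 c2@5, authorship 3.112.
After op 8 (insert('o')): buffer="solwssooo" (len 9), cursors c3@2 c1@8 c2@8, authorship 33.11212.

Answer: solwssooo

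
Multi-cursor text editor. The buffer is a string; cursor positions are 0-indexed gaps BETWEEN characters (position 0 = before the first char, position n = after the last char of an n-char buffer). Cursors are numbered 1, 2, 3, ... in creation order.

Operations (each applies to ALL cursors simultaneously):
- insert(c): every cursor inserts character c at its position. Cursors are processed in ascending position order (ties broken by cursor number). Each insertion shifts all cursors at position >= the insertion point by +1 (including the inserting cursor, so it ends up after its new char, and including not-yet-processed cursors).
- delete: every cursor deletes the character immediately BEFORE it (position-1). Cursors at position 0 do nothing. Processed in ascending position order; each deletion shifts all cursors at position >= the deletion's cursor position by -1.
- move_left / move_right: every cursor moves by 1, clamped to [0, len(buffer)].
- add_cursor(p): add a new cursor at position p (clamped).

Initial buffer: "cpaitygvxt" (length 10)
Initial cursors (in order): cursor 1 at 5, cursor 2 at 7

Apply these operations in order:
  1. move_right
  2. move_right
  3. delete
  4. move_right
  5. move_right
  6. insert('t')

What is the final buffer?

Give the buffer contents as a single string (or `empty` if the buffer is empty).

Answer: cpaityvttt

Derivation:
After op 1 (move_right): buffer="cpaitygvxt" (len 10), cursors c1@6 c2@8, authorship ..........
After op 2 (move_right): buffer="cpaitygvxt" (len 10), cursors c1@7 c2@9, authorship ..........
After op 3 (delete): buffer="cpaityvt" (len 8), cursors c1@6 c2@7, authorship ........
After op 4 (move_right): buffer="cpaityvt" (len 8), cursors c1@7 c2@8, authorship ........
After op 5 (move_right): buffer="cpaityvt" (len 8), cursors c1@8 c2@8, authorship ........
After op 6 (insert('t')): buffer="cpaityvttt" (len 10), cursors c1@10 c2@10, authorship ........12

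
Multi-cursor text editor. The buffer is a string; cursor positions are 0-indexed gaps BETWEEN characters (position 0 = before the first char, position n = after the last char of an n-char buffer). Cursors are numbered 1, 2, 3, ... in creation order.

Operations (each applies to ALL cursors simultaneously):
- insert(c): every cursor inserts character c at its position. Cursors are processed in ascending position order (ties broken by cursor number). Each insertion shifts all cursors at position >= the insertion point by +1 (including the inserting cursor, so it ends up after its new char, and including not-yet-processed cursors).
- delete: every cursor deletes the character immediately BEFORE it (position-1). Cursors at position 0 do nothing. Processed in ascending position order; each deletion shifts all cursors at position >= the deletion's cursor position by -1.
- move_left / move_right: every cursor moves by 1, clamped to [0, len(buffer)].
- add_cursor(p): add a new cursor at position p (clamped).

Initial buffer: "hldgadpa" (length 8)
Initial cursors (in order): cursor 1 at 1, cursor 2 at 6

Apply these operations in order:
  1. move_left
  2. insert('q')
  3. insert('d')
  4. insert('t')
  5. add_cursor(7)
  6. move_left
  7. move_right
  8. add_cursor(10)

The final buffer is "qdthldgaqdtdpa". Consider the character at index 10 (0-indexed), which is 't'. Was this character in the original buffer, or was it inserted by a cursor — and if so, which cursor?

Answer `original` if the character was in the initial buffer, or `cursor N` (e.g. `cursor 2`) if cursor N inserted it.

Answer: cursor 2

Derivation:
After op 1 (move_left): buffer="hldgadpa" (len 8), cursors c1@0 c2@5, authorship ........
After op 2 (insert('q')): buffer="qhldgaqdpa" (len 10), cursors c1@1 c2@7, authorship 1.....2...
After op 3 (insert('d')): buffer="qdhldgaqddpa" (len 12), cursors c1@2 c2@9, authorship 11.....22...
After op 4 (insert('t')): buffer="qdthldgaqdtdpa" (len 14), cursors c1@3 c2@11, authorship 111.....222...
After op 5 (add_cursor(7)): buffer="qdthldgaqdtdpa" (len 14), cursors c1@3 c3@7 c2@11, authorship 111.....222...
After op 6 (move_left): buffer="qdthldgaqdtdpa" (len 14), cursors c1@2 c3@6 c2@10, authorship 111.....222...
After op 7 (move_right): buffer="qdthldgaqdtdpa" (len 14), cursors c1@3 c3@7 c2@11, authorship 111.....222...
After op 8 (add_cursor(10)): buffer="qdthldgaqdtdpa" (len 14), cursors c1@3 c3@7 c4@10 c2@11, authorship 111.....222...
Authorship (.=original, N=cursor N): 1 1 1 . . . . . 2 2 2 . . .
Index 10: author = 2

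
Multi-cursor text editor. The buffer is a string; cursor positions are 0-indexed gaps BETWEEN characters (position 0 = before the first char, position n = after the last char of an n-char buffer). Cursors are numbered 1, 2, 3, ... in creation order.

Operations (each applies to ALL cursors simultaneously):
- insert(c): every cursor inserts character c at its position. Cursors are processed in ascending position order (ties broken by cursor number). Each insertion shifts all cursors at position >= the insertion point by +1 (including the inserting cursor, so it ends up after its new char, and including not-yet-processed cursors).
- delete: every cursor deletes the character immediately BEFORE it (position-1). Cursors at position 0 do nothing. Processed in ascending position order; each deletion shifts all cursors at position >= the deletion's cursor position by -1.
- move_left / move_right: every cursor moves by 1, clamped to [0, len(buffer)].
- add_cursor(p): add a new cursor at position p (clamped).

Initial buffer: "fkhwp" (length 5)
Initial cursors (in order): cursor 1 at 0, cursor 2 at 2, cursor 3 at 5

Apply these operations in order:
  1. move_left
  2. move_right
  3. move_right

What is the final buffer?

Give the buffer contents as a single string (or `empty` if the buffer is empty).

After op 1 (move_left): buffer="fkhwp" (len 5), cursors c1@0 c2@1 c3@4, authorship .....
After op 2 (move_right): buffer="fkhwp" (len 5), cursors c1@1 c2@2 c3@5, authorship .....
After op 3 (move_right): buffer="fkhwp" (len 5), cursors c1@2 c2@3 c3@5, authorship .....

Answer: fkhwp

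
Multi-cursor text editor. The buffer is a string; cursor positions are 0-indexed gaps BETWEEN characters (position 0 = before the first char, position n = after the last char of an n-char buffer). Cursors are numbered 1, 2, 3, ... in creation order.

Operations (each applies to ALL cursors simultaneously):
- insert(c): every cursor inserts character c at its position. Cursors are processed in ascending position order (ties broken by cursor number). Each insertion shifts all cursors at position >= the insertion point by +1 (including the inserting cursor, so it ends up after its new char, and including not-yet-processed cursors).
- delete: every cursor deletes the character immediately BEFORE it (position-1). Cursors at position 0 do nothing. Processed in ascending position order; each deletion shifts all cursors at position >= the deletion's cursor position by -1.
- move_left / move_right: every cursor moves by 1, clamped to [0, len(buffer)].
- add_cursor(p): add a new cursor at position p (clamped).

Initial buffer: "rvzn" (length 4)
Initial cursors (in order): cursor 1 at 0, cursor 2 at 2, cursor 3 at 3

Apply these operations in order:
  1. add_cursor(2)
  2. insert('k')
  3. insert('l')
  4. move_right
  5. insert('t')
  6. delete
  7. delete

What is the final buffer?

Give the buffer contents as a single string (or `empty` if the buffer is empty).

Answer: klvkklkl

Derivation:
After op 1 (add_cursor(2)): buffer="rvzn" (len 4), cursors c1@0 c2@2 c4@2 c3@3, authorship ....
After op 2 (insert('k')): buffer="krvkkzkn" (len 8), cursors c1@1 c2@5 c4@5 c3@7, authorship 1..24.3.
After op 3 (insert('l')): buffer="klrvkkllzkln" (len 12), cursors c1@2 c2@8 c4@8 c3@11, authorship 11..2424.33.
After op 4 (move_right): buffer="klrvkkllzkln" (len 12), cursors c1@3 c2@9 c4@9 c3@12, authorship 11..2424.33.
After op 5 (insert('t')): buffer="klrtvkkllzttklnt" (len 16), cursors c1@4 c2@12 c4@12 c3@16, authorship 11.1.2424.2433.3
After op 6 (delete): buffer="klrvkkllzkln" (len 12), cursors c1@3 c2@9 c4@9 c3@12, authorship 11..2424.33.
After op 7 (delete): buffer="klvkklkl" (len 8), cursors c1@2 c2@6 c4@6 c3@8, authorship 11.24233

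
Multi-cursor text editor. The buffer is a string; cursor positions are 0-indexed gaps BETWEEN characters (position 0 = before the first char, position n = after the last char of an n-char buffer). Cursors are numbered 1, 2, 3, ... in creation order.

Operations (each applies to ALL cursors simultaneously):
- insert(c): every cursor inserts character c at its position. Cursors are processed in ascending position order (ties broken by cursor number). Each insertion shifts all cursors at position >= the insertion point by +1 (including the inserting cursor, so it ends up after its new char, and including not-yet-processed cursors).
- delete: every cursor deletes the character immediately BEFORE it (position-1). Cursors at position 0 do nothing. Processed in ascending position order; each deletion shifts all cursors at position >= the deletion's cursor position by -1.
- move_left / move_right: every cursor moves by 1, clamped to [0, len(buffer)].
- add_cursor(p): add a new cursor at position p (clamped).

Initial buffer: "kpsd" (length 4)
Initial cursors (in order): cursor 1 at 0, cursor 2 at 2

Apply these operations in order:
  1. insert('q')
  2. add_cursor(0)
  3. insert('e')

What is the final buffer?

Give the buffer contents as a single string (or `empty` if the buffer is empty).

After op 1 (insert('q')): buffer="qkpqsd" (len 6), cursors c1@1 c2@4, authorship 1..2..
After op 2 (add_cursor(0)): buffer="qkpqsd" (len 6), cursors c3@0 c1@1 c2@4, authorship 1..2..
After op 3 (insert('e')): buffer="eqekpqesd" (len 9), cursors c3@1 c1@3 c2@7, authorship 311..22..

Answer: eqekpqesd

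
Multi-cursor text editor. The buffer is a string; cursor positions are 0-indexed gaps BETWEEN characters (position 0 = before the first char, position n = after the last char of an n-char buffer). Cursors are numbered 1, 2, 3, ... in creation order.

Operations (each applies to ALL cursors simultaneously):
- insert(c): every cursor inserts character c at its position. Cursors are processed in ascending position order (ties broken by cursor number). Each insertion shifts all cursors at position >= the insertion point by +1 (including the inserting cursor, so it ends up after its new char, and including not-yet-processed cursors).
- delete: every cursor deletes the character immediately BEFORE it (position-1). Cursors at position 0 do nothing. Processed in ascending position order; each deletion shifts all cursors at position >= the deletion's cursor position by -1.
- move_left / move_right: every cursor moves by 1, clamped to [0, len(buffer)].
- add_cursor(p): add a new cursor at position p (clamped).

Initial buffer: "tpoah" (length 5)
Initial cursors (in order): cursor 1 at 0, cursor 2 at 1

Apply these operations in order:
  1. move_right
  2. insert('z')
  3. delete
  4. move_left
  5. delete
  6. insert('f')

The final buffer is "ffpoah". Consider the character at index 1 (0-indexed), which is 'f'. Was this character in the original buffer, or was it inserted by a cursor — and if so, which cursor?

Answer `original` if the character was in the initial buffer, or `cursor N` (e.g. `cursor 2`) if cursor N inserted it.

After op 1 (move_right): buffer="tpoah" (len 5), cursors c1@1 c2@2, authorship .....
After op 2 (insert('z')): buffer="tzpzoah" (len 7), cursors c1@2 c2@4, authorship .1.2...
After op 3 (delete): buffer="tpoah" (len 5), cursors c1@1 c2@2, authorship .....
After op 4 (move_left): buffer="tpoah" (len 5), cursors c1@0 c2@1, authorship .....
After op 5 (delete): buffer="poah" (len 4), cursors c1@0 c2@0, authorship ....
After op 6 (insert('f')): buffer="ffpoah" (len 6), cursors c1@2 c2@2, authorship 12....
Authorship (.=original, N=cursor N): 1 2 . . . .
Index 1: author = 2

Answer: cursor 2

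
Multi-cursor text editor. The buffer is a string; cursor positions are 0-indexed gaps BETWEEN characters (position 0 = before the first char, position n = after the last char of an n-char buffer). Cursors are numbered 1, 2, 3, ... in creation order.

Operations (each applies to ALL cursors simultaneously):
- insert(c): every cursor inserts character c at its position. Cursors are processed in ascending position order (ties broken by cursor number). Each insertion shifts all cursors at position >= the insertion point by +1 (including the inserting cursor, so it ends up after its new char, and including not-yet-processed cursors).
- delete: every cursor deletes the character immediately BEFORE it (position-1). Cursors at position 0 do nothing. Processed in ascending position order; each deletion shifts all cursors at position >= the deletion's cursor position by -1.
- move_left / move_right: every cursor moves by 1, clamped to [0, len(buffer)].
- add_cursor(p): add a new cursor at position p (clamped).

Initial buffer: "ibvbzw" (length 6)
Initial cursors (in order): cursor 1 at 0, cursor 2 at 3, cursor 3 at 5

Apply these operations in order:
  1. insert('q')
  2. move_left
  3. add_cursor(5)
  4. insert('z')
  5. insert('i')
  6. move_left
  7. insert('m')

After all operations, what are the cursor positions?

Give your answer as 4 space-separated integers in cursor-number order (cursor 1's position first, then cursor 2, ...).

Answer: 2 9 18 13

Derivation:
After op 1 (insert('q')): buffer="qibvqbzqw" (len 9), cursors c1@1 c2@5 c3@8, authorship 1...2..3.
After op 2 (move_left): buffer="qibvqbzqw" (len 9), cursors c1@0 c2@4 c3@7, authorship 1...2..3.
After op 3 (add_cursor(5)): buffer="qibvqbzqw" (len 9), cursors c1@0 c2@4 c4@5 c3@7, authorship 1...2..3.
After op 4 (insert('z')): buffer="zqibvzqzbzzqw" (len 13), cursors c1@1 c2@6 c4@8 c3@11, authorship 11...224..33.
After op 5 (insert('i')): buffer="ziqibvziqzibzziqw" (len 17), cursors c1@2 c2@8 c4@11 c3@15, authorship 111...22244..333.
After op 6 (move_left): buffer="ziqibvziqzibzziqw" (len 17), cursors c1@1 c2@7 c4@10 c3@14, authorship 111...22244..333.
After op 7 (insert('m')): buffer="zmiqibvzmiqzmibzzmiqw" (len 21), cursors c1@2 c2@9 c4@13 c3@18, authorship 1111...2222444..3333.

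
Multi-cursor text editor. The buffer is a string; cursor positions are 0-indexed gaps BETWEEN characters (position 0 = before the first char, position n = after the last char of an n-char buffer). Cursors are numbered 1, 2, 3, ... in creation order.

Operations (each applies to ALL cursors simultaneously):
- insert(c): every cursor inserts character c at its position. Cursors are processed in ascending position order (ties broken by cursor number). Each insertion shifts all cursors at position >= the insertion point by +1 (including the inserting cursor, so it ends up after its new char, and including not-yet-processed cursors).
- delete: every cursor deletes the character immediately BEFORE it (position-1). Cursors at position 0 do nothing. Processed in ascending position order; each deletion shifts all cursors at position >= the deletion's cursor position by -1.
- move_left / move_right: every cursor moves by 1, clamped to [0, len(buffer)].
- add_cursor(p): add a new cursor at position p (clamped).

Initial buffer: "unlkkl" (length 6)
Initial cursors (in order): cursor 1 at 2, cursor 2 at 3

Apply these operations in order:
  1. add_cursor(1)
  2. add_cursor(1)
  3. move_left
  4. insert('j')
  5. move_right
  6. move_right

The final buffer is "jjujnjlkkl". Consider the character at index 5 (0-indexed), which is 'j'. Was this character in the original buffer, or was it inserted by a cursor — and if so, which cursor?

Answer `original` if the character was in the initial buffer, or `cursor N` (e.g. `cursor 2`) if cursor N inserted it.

After op 1 (add_cursor(1)): buffer="unlkkl" (len 6), cursors c3@1 c1@2 c2@3, authorship ......
After op 2 (add_cursor(1)): buffer="unlkkl" (len 6), cursors c3@1 c4@1 c1@2 c2@3, authorship ......
After op 3 (move_left): buffer="unlkkl" (len 6), cursors c3@0 c4@0 c1@1 c2@2, authorship ......
After op 4 (insert('j')): buffer="jjujnjlkkl" (len 10), cursors c3@2 c4@2 c1@4 c2@6, authorship 34.1.2....
After op 5 (move_right): buffer="jjujnjlkkl" (len 10), cursors c3@3 c4@3 c1@5 c2@7, authorship 34.1.2....
After op 6 (move_right): buffer="jjujnjlkkl" (len 10), cursors c3@4 c4@4 c1@6 c2@8, authorship 34.1.2....
Authorship (.=original, N=cursor N): 3 4 . 1 . 2 . . . .
Index 5: author = 2

Answer: cursor 2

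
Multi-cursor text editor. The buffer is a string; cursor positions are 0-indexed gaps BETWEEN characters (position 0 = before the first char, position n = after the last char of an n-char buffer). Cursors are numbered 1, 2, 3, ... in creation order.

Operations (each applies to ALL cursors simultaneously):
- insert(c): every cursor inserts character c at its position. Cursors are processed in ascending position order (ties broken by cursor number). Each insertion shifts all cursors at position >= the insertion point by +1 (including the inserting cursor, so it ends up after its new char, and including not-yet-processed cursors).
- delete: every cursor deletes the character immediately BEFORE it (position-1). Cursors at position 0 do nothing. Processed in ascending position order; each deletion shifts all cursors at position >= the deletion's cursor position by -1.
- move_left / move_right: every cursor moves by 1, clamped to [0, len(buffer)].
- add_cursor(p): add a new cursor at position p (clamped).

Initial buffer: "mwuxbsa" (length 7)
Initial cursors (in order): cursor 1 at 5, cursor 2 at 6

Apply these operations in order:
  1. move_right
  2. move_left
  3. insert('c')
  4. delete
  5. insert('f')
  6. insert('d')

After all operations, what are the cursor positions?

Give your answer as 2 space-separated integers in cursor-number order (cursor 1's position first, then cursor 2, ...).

Answer: 7 10

Derivation:
After op 1 (move_right): buffer="mwuxbsa" (len 7), cursors c1@6 c2@7, authorship .......
After op 2 (move_left): buffer="mwuxbsa" (len 7), cursors c1@5 c2@6, authorship .......
After op 3 (insert('c')): buffer="mwuxbcsca" (len 9), cursors c1@6 c2@8, authorship .....1.2.
After op 4 (delete): buffer="mwuxbsa" (len 7), cursors c1@5 c2@6, authorship .......
After op 5 (insert('f')): buffer="mwuxbfsfa" (len 9), cursors c1@6 c2@8, authorship .....1.2.
After op 6 (insert('d')): buffer="mwuxbfdsfda" (len 11), cursors c1@7 c2@10, authorship .....11.22.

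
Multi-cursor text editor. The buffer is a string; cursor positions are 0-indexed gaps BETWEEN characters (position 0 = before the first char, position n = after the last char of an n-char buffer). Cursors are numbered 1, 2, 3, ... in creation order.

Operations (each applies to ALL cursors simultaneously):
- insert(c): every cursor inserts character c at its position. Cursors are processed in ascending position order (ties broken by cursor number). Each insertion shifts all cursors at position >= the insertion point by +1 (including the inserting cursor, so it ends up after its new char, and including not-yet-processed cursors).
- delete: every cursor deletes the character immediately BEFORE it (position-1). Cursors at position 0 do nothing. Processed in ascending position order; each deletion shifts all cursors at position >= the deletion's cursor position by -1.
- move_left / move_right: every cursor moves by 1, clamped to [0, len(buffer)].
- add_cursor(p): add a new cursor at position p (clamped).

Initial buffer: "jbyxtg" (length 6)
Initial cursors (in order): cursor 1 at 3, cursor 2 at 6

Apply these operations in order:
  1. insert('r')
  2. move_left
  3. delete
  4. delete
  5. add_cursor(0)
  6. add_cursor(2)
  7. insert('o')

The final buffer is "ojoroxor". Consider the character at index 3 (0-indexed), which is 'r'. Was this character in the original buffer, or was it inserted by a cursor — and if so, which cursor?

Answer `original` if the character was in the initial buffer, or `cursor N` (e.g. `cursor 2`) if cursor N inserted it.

Answer: cursor 1

Derivation:
After op 1 (insert('r')): buffer="jbyrxtgr" (len 8), cursors c1@4 c2@8, authorship ...1...2
After op 2 (move_left): buffer="jbyrxtgr" (len 8), cursors c1@3 c2@7, authorship ...1...2
After op 3 (delete): buffer="jbrxtr" (len 6), cursors c1@2 c2@5, authorship ..1..2
After op 4 (delete): buffer="jrxr" (len 4), cursors c1@1 c2@3, authorship .1.2
After op 5 (add_cursor(0)): buffer="jrxr" (len 4), cursors c3@0 c1@1 c2@3, authorship .1.2
After op 6 (add_cursor(2)): buffer="jrxr" (len 4), cursors c3@0 c1@1 c4@2 c2@3, authorship .1.2
After op 7 (insert('o')): buffer="ojoroxor" (len 8), cursors c3@1 c1@3 c4@5 c2@7, authorship 3.114.22
Authorship (.=original, N=cursor N): 3 . 1 1 4 . 2 2
Index 3: author = 1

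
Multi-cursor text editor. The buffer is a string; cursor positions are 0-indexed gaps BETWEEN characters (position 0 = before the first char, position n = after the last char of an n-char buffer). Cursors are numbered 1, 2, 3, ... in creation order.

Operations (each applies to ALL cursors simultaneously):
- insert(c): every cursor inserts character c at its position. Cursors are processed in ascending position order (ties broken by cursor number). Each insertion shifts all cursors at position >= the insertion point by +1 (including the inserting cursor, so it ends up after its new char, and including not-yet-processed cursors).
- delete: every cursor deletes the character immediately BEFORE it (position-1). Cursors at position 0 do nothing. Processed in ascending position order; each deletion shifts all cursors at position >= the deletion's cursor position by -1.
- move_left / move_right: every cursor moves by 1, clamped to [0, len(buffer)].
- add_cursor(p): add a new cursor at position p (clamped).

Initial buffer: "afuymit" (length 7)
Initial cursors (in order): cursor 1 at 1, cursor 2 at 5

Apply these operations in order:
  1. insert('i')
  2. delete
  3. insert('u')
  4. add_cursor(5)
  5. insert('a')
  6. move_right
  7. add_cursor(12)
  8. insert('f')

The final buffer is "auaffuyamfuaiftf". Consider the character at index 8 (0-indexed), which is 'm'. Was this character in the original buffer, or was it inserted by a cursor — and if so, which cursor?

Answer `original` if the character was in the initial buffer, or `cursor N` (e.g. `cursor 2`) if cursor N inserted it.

After op 1 (insert('i')): buffer="aifuymiit" (len 9), cursors c1@2 c2@7, authorship .1....2..
After op 2 (delete): buffer="afuymit" (len 7), cursors c1@1 c2@5, authorship .......
After op 3 (insert('u')): buffer="aufuymuit" (len 9), cursors c1@2 c2@7, authorship .1....2..
After op 4 (add_cursor(5)): buffer="aufuymuit" (len 9), cursors c1@2 c3@5 c2@7, authorship .1....2..
After op 5 (insert('a')): buffer="auafuyamuait" (len 12), cursors c1@3 c3@7 c2@10, authorship .11...3.22..
After op 6 (move_right): buffer="auafuyamuait" (len 12), cursors c1@4 c3@8 c2@11, authorship .11...3.22..
After op 7 (add_cursor(12)): buffer="auafuyamuait" (len 12), cursors c1@4 c3@8 c2@11 c4@12, authorship .11...3.22..
After op 8 (insert('f')): buffer="auaffuyamfuaiftf" (len 16), cursors c1@5 c3@10 c2@14 c4@16, authorship .11.1..3.322.2.4
Authorship (.=original, N=cursor N): . 1 1 . 1 . . 3 . 3 2 2 . 2 . 4
Index 8: author = original

Answer: original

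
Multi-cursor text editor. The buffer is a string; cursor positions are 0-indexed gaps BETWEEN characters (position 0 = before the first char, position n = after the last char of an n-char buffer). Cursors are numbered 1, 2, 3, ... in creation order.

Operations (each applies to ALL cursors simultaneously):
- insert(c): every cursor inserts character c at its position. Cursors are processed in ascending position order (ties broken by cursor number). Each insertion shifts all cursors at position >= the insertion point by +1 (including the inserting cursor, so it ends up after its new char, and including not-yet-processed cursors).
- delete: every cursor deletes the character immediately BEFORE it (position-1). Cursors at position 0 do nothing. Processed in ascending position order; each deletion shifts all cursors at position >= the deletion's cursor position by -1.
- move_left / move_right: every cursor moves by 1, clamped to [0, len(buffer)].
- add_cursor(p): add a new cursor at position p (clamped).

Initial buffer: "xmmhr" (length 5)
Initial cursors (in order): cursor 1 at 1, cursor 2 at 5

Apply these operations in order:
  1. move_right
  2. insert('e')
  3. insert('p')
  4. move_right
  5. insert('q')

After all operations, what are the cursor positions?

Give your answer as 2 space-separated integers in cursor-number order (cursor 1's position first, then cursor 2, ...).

After op 1 (move_right): buffer="xmmhr" (len 5), cursors c1@2 c2@5, authorship .....
After op 2 (insert('e')): buffer="xmemhre" (len 7), cursors c1@3 c2@7, authorship ..1...2
After op 3 (insert('p')): buffer="xmepmhrep" (len 9), cursors c1@4 c2@9, authorship ..11...22
After op 4 (move_right): buffer="xmepmhrep" (len 9), cursors c1@5 c2@9, authorship ..11...22
After op 5 (insert('q')): buffer="xmepmqhrepq" (len 11), cursors c1@6 c2@11, authorship ..11.1..222

Answer: 6 11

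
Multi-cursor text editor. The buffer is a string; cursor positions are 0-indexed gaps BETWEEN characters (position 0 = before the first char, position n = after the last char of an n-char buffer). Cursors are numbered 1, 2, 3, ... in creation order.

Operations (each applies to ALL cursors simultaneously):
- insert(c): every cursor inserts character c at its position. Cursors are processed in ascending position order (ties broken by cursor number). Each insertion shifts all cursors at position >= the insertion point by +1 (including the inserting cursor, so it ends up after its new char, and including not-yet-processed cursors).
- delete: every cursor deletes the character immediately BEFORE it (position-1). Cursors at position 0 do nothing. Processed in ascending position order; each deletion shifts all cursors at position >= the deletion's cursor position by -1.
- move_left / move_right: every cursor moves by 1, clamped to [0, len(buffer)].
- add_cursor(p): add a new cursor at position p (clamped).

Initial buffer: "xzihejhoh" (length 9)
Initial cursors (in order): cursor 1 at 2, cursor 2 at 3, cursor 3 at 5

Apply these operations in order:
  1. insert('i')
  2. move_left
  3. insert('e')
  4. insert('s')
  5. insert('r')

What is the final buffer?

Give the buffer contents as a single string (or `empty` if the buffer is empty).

Answer: xzesriiesriheesrijhoh

Derivation:
After op 1 (insert('i')): buffer="xziiiheijhoh" (len 12), cursors c1@3 c2@5 c3@8, authorship ..1.2..3....
After op 2 (move_left): buffer="xziiiheijhoh" (len 12), cursors c1@2 c2@4 c3@7, authorship ..1.2..3....
After op 3 (insert('e')): buffer="xzeiieiheeijhoh" (len 15), cursors c1@3 c2@6 c3@10, authorship ..11.22..33....
After op 4 (insert('s')): buffer="xzesiiesiheesijhoh" (len 18), cursors c1@4 c2@8 c3@13, authorship ..111.222..333....
After op 5 (insert('r')): buffer="xzesriiesriheesrijhoh" (len 21), cursors c1@5 c2@10 c3@16, authorship ..1111.2222..3333....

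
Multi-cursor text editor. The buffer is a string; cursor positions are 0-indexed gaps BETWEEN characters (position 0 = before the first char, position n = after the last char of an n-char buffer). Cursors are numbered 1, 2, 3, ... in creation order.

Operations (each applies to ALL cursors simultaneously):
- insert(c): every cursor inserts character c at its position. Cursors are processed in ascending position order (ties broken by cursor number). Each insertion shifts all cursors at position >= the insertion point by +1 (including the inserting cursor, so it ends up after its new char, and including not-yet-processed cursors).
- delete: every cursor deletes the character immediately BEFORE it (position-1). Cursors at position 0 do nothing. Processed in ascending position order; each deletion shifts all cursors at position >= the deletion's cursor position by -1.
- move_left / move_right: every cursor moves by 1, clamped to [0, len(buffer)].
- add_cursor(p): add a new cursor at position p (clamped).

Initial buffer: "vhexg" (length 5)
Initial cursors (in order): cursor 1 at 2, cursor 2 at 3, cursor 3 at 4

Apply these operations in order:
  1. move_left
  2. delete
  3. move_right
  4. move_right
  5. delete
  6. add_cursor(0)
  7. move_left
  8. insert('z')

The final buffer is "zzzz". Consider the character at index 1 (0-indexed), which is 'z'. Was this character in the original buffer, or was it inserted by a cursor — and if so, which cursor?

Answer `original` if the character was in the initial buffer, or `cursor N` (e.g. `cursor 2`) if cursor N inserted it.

Answer: cursor 2

Derivation:
After op 1 (move_left): buffer="vhexg" (len 5), cursors c1@1 c2@2 c3@3, authorship .....
After op 2 (delete): buffer="xg" (len 2), cursors c1@0 c2@0 c3@0, authorship ..
After op 3 (move_right): buffer="xg" (len 2), cursors c1@1 c2@1 c3@1, authorship ..
After op 4 (move_right): buffer="xg" (len 2), cursors c1@2 c2@2 c3@2, authorship ..
After op 5 (delete): buffer="" (len 0), cursors c1@0 c2@0 c3@0, authorship 
After op 6 (add_cursor(0)): buffer="" (len 0), cursors c1@0 c2@0 c3@0 c4@0, authorship 
After op 7 (move_left): buffer="" (len 0), cursors c1@0 c2@0 c3@0 c4@0, authorship 
After op 8 (insert('z')): buffer="zzzz" (len 4), cursors c1@4 c2@4 c3@4 c4@4, authorship 1234
Authorship (.=original, N=cursor N): 1 2 3 4
Index 1: author = 2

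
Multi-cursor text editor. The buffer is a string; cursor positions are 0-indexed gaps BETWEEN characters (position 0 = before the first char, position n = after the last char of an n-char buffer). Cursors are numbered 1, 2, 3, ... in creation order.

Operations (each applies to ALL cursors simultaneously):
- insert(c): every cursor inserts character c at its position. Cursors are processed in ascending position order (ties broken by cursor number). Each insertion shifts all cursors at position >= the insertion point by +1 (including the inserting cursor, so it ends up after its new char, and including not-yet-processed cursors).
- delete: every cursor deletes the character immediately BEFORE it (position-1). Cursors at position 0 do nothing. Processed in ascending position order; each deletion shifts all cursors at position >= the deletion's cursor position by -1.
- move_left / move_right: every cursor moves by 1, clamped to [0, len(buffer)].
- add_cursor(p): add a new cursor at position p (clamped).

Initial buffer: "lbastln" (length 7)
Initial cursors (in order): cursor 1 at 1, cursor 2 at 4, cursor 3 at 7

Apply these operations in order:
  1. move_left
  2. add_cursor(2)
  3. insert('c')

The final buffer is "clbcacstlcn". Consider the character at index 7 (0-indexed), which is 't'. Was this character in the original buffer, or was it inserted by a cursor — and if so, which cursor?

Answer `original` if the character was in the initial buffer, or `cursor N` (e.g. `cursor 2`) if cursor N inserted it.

Answer: original

Derivation:
After op 1 (move_left): buffer="lbastln" (len 7), cursors c1@0 c2@3 c3@6, authorship .......
After op 2 (add_cursor(2)): buffer="lbastln" (len 7), cursors c1@0 c4@2 c2@3 c3@6, authorship .......
After op 3 (insert('c')): buffer="clbcacstlcn" (len 11), cursors c1@1 c4@4 c2@6 c3@10, authorship 1..4.2...3.
Authorship (.=original, N=cursor N): 1 . . 4 . 2 . . . 3 .
Index 7: author = original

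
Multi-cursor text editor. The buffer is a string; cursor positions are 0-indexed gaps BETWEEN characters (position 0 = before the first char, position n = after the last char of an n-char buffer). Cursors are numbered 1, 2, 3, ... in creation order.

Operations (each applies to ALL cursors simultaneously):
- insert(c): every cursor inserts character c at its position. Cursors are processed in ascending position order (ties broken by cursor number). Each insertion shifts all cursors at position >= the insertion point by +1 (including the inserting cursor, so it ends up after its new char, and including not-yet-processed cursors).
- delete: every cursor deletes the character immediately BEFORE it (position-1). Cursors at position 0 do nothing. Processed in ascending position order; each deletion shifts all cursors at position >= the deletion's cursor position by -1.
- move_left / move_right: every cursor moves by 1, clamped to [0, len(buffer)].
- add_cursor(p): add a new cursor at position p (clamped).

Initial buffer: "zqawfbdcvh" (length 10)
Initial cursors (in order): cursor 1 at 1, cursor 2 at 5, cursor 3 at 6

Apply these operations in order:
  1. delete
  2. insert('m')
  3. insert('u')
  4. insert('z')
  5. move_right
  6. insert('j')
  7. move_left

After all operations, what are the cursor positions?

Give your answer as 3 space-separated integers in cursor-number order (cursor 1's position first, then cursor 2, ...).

Answer: 4 15 15

Derivation:
After op 1 (delete): buffer="qawdcvh" (len 7), cursors c1@0 c2@3 c3@3, authorship .......
After op 2 (insert('m')): buffer="mqawmmdcvh" (len 10), cursors c1@1 c2@6 c3@6, authorship 1...23....
After op 3 (insert('u')): buffer="muqawmmuudcvh" (len 13), cursors c1@2 c2@9 c3@9, authorship 11...2323....
After op 4 (insert('z')): buffer="muzqawmmuuzzdcvh" (len 16), cursors c1@3 c2@12 c3@12, authorship 111...232323....
After op 5 (move_right): buffer="muzqawmmuuzzdcvh" (len 16), cursors c1@4 c2@13 c3@13, authorship 111...232323....
After op 6 (insert('j')): buffer="muzqjawmmuuzzdjjcvh" (len 19), cursors c1@5 c2@16 c3@16, authorship 111.1..232323.23...
After op 7 (move_left): buffer="muzqjawmmuuzzdjjcvh" (len 19), cursors c1@4 c2@15 c3@15, authorship 111.1..232323.23...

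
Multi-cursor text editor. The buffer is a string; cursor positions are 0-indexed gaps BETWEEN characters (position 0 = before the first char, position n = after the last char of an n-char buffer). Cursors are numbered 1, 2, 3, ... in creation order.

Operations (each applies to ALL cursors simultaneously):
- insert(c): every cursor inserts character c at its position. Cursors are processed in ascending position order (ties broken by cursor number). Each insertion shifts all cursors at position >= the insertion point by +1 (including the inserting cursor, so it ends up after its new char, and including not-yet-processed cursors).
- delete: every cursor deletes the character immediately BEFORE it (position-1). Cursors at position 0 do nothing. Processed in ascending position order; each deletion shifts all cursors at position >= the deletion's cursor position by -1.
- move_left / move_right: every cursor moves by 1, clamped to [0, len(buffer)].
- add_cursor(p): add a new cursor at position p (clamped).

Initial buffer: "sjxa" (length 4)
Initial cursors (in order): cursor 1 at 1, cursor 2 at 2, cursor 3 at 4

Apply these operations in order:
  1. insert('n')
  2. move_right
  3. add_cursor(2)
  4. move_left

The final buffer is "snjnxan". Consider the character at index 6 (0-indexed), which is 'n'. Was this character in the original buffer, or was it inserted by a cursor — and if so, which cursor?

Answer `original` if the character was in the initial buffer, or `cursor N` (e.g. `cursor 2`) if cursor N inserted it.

After op 1 (insert('n')): buffer="snjnxan" (len 7), cursors c1@2 c2@4 c3@7, authorship .1.2..3
After op 2 (move_right): buffer="snjnxan" (len 7), cursors c1@3 c2@5 c3@7, authorship .1.2..3
After op 3 (add_cursor(2)): buffer="snjnxan" (len 7), cursors c4@2 c1@3 c2@5 c3@7, authorship .1.2..3
After op 4 (move_left): buffer="snjnxan" (len 7), cursors c4@1 c1@2 c2@4 c3@6, authorship .1.2..3
Authorship (.=original, N=cursor N): . 1 . 2 . . 3
Index 6: author = 3

Answer: cursor 3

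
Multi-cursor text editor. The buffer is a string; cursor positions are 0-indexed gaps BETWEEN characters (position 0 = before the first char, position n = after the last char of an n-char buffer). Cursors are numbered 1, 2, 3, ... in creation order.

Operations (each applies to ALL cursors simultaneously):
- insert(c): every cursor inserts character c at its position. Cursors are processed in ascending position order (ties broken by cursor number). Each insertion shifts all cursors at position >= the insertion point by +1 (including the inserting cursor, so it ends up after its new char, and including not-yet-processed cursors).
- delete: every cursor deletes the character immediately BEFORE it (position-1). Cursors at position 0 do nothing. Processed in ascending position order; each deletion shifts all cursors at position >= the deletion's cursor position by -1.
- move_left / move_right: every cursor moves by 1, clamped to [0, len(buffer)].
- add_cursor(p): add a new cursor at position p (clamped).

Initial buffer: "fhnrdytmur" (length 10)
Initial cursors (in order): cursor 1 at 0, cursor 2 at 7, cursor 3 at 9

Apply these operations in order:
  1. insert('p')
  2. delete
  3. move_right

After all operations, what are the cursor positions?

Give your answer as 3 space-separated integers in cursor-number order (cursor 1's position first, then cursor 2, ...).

Answer: 1 8 10

Derivation:
After op 1 (insert('p')): buffer="pfhnrdytpmupr" (len 13), cursors c1@1 c2@9 c3@12, authorship 1.......2..3.
After op 2 (delete): buffer="fhnrdytmur" (len 10), cursors c1@0 c2@7 c3@9, authorship ..........
After op 3 (move_right): buffer="fhnrdytmur" (len 10), cursors c1@1 c2@8 c3@10, authorship ..........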